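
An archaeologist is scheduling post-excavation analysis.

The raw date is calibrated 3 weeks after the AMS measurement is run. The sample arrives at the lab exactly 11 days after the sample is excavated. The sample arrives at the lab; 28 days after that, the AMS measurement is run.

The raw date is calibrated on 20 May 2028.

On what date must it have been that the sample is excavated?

The raw date is calibrated: May 20, 2028.
The AMS measurement is run: May 20, 2028 − 3 weeks = Apr 29, 2028.
The sample arrives at the lab: Apr 29, 2028 − 28 days = Apr 1, 2028.
The sample is excavated: Apr 1, 2028 − 11 days = Mar 21, 2028.

21 March 2028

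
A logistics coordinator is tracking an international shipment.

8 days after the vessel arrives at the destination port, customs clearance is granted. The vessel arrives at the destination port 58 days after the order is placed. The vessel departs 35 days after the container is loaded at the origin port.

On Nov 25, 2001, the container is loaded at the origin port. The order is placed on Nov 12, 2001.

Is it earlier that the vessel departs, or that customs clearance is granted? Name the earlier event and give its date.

The container is loaded at the origin port: Nov 25, 2001.
The vessel departs: Nov 25, 2001 + 35 days = Dec 30, 2001.
The order is placed: Nov 12, 2001.
The vessel arrives at the destination port: Nov 12, 2001 + 58 days = Jan 9, 2002.
Customs clearance is granted: Jan 9, 2002 + 8 days = Jan 17, 2002.
Comparing: the vessel departs on Dec 30, 2001 vs customs clearance is granted on Jan 17, 2002. Earlier: the vessel departs.

The vessel departs — Dec 30, 2001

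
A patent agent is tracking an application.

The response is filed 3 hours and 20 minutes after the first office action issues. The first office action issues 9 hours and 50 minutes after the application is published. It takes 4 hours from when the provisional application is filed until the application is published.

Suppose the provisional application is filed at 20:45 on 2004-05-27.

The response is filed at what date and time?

The provisional application is filed: 20:45 May 27, 2004.
The application is published: 20:45 May 27, 2004 + 4h = 00:45 May 28, 2004.
The first office action issues: 00:45 May 28, 2004 + 9h50m = 10:35 May 28, 2004.
The response is filed: 10:35 May 28, 2004 + 3h20m = 13:55 May 28, 2004.

13:55 on 2004-05-28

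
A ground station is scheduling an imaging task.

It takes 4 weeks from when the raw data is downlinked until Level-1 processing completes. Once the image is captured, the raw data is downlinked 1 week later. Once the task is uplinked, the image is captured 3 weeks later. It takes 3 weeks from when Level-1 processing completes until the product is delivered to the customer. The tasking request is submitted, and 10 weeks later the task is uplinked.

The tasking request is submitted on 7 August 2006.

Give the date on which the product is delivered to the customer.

1 January 2007

The tasking request is submitted: Aug 7, 2006.
The task is uplinked: Aug 7, 2006 + 10 weeks = Oct 16, 2006.
The image is captured: Oct 16, 2006 + 3 weeks = Nov 6, 2006.
The raw data is downlinked: Nov 6, 2006 + 1 week = Nov 13, 2006.
Level-1 processing completes: Nov 13, 2006 + 4 weeks = Dec 11, 2006.
The product is delivered to the customer: Dec 11, 2006 + 3 weeks = Jan 1, 2007.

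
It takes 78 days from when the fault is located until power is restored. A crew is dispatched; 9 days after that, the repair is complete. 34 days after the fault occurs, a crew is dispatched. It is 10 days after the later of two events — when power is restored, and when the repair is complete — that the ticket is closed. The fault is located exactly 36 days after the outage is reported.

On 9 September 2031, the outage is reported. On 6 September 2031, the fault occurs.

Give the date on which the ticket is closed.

The outage is reported: Sep 9, 2031.
The fault is located: Sep 9, 2031 + 36 days = Oct 15, 2031.
Power is restored: Oct 15, 2031 + 78 days = Jan 1, 2032.
The fault occurs: Sep 6, 2031.
A crew is dispatched: Sep 6, 2031 + 34 days = Oct 10, 2031.
The repair is complete: Oct 10, 2031 + 9 days = Oct 19, 2031.
Both prerequisites met — power is restored (Jan 1, 2032), the repair is complete (Oct 19, 2031); the later is Jan 1, 2032.
The ticket is closed: Jan 1, 2032 + 10 days = Jan 11, 2032.

11 January 2032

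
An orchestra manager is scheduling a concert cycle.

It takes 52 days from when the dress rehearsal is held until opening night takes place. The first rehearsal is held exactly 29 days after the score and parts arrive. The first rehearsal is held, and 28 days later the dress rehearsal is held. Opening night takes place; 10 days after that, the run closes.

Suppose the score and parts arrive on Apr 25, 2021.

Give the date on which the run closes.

The score and parts arrive: Apr 25, 2021.
The first rehearsal is held: Apr 25, 2021 + 29 days = May 24, 2021.
The dress rehearsal is held: May 24, 2021 + 28 days = Jun 21, 2021.
Opening night takes place: Jun 21, 2021 + 52 days = Aug 12, 2021.
The run closes: Aug 12, 2021 + 10 days = Aug 22, 2021.

Aug 22, 2021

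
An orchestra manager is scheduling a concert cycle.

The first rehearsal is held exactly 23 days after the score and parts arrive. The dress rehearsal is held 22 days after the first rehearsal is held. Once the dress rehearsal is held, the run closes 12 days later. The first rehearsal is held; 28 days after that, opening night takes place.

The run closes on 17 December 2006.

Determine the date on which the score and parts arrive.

21 October 2006

The run closes: Dec 17, 2006.
The dress rehearsal is held: Dec 17, 2006 − 12 days = Dec 5, 2006.
The first rehearsal is held: Dec 5, 2006 − 22 days = Nov 13, 2006.
The score and parts arrive: Nov 13, 2006 − 23 days = Oct 21, 2006.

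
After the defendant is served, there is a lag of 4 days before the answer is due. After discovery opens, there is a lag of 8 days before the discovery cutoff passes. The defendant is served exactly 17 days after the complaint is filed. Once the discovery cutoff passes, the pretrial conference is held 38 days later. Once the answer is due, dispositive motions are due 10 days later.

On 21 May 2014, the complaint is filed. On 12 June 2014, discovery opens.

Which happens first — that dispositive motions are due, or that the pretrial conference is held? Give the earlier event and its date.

The complaint is filed: May 21, 2014.
The defendant is served: May 21, 2014 + 17 days = Jun 7, 2014.
The answer is due: Jun 7, 2014 + 4 days = Jun 11, 2014.
Dispositive motions are due: Jun 11, 2014 + 10 days = Jun 21, 2014.
Discovery opens: Jun 12, 2014.
The discovery cutoff passes: Jun 12, 2014 + 8 days = Jun 20, 2014.
The pretrial conference is held: Jun 20, 2014 + 38 days = Jul 28, 2014.
Comparing: dispositive motions are due on Jun 21, 2014 vs the pretrial conference is held on Jul 28, 2014. Earlier: dispositive motions are due.

Dispositive motions are due — 21 June 2014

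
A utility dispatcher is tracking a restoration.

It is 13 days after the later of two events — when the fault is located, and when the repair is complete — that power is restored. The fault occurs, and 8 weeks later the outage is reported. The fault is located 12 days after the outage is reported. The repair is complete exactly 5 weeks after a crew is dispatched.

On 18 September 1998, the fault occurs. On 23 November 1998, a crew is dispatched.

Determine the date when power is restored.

The fault occurs: Sep 18, 1998.
The outage is reported: Sep 18, 1998 + 8 weeks = Nov 13, 1998.
The fault is located: Nov 13, 1998 + 12 days = Nov 25, 1998.
A crew is dispatched: Nov 23, 1998.
The repair is complete: Nov 23, 1998 + 5 weeks = Dec 28, 1998.
Both prerequisites met — the fault is located (Nov 25, 1998), the repair is complete (Dec 28, 1998); the later is Dec 28, 1998.
Power is restored: Dec 28, 1998 + 13 days = Jan 10, 1999.

10 January 1999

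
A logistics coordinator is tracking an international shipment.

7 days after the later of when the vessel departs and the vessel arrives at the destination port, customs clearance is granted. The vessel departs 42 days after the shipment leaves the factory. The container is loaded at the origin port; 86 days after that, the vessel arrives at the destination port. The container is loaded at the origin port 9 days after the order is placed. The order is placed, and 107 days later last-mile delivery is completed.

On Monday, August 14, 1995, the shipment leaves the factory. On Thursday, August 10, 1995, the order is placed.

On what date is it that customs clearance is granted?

Monday, November 20, 1995

The shipment leaves the factory: Aug 14, 1995.
The vessel departs: Aug 14, 1995 + 42 days = Sep 25, 1995.
The order is placed: Aug 10, 1995.
The container is loaded at the origin port: Aug 10, 1995 + 9 days = Aug 19, 1995.
The vessel arrives at the destination port: Aug 19, 1995 + 86 days = Nov 13, 1995.
Both prerequisites met — the vessel departs (Sep 25, 1995), the vessel arrives at the destination port (Nov 13, 1995); the later is Nov 13, 1995.
Customs clearance is granted: Nov 13, 1995 + 7 days = Nov 20, 1995.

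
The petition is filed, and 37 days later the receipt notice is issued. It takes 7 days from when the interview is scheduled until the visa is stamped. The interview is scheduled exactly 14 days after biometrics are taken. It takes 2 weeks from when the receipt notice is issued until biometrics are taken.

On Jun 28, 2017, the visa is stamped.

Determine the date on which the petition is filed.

The visa is stamped: Jun 28, 2017.
The interview is scheduled: Jun 28, 2017 − 7 days = Jun 21, 2017.
Biometrics are taken: Jun 21, 2017 − 14 days = Jun 7, 2017.
The receipt notice is issued: Jun 7, 2017 − 2 weeks = May 24, 2017.
The petition is filed: May 24, 2017 − 37 days = Apr 17, 2017.

Apr 17, 2017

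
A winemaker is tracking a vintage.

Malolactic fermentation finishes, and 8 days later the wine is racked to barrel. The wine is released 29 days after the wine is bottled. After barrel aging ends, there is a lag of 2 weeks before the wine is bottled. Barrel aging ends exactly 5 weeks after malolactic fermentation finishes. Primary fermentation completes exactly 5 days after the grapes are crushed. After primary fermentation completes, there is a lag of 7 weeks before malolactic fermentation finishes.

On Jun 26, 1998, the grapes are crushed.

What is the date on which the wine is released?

Nov 5, 1998

The grapes are crushed: Jun 26, 1998.
Primary fermentation completes: Jun 26, 1998 + 5 days = Jul 1, 1998.
Malolactic fermentation finishes: Jul 1, 1998 + 7 weeks = Aug 19, 1998.
Barrel aging ends: Aug 19, 1998 + 5 weeks = Sep 23, 1998.
The wine is bottled: Sep 23, 1998 + 2 weeks = Oct 7, 1998.
The wine is released: Oct 7, 1998 + 29 days = Nov 5, 1998.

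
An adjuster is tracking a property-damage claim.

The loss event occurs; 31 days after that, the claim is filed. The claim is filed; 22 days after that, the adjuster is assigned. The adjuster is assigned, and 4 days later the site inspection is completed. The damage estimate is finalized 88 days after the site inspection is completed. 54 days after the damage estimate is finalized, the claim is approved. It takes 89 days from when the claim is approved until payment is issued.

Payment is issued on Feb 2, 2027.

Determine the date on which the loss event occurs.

Apr 20, 2026

Payment is issued: Feb 2, 2027.
The claim is approved: Feb 2, 2027 − 89 days = Nov 5, 2026.
The damage estimate is finalized: Nov 5, 2026 − 54 days = Sep 12, 2026.
The site inspection is completed: Sep 12, 2026 − 88 days = Jun 16, 2026.
The adjuster is assigned: Jun 16, 2026 − 4 days = Jun 12, 2026.
The claim is filed: Jun 12, 2026 − 22 days = May 21, 2026.
The loss event occurs: May 21, 2026 − 31 days = Apr 20, 2026.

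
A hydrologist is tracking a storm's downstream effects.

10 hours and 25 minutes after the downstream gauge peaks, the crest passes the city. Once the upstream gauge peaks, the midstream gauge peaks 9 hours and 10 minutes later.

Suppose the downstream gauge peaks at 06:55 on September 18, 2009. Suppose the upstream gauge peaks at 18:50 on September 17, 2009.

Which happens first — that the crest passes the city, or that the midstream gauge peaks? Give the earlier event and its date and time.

The midstream gauge peaks — 04:00 on September 18, 2009

The downstream gauge peaks: 06:55 Sep 18, 2009.
The crest passes the city: 06:55 Sep 18, 2009 + 10h25m = 17:20 Sep 18, 2009.
The upstream gauge peaks: 18:50 Sep 17, 2009.
The midstream gauge peaks: 18:50 Sep 17, 2009 + 9h10m = 04:00 Sep 18, 2009.
Comparing: the crest passes the city at 17:20 Sep 18, 2009 vs the midstream gauge peaks at 04:00 Sep 18, 2009. Earlier: the midstream gauge peaks.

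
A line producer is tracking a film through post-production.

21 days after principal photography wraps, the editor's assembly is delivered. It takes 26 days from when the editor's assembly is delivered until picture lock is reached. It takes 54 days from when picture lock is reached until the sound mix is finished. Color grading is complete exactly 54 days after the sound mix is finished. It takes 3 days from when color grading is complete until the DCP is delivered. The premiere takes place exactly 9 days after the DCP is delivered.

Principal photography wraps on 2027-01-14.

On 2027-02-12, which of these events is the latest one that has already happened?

Principal photography wraps: Jan 14, 2027.
The editor's assembly is delivered: Jan 14, 2027 + 21 days = Feb 4, 2027.
Picture lock is reached: Feb 4, 2027 + 26 days = Mar 2, 2027.
The sound mix is finished: Mar 2, 2027 + 54 days = Apr 25, 2027.
Color grading is complete: Apr 25, 2027 + 54 days = Jun 18, 2027.
The DCP is delivered: Jun 18, 2027 + 3 days = Jun 21, 2027.
The premiere takes place: Jun 21, 2027 + 9 days = Jun 30, 2027.
Feb 12, 2027 falls between when the editor's assembly is delivered (Feb 4, 2027) and when picture lock is reached (Mar 2, 2027).

The editor's assembly is delivered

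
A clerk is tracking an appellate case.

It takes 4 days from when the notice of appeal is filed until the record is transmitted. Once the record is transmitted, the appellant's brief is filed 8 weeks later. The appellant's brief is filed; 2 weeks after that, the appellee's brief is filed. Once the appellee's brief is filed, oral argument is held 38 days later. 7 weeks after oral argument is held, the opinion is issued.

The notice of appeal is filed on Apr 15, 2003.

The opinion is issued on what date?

Sep 23, 2003

The notice of appeal is filed: Apr 15, 2003.
The record is transmitted: Apr 15, 2003 + 4 days = Apr 19, 2003.
The appellant's brief is filed: Apr 19, 2003 + 8 weeks = Jun 14, 2003.
The appellee's brief is filed: Jun 14, 2003 + 2 weeks = Jun 28, 2003.
Oral argument is held: Jun 28, 2003 + 38 days = Aug 5, 2003.
The opinion is issued: Aug 5, 2003 + 7 weeks = Sep 23, 2003.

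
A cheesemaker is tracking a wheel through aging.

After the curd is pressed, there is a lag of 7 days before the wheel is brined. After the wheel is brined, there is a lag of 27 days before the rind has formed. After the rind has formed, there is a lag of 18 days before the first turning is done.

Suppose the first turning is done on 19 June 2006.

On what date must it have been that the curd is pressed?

The first turning is done: Jun 19, 2006.
The rind has formed: Jun 19, 2006 − 18 days = Jun 1, 2006.
The wheel is brined: Jun 1, 2006 − 27 days = May 5, 2006.
The curd is pressed: May 5, 2006 − 7 days = Apr 28, 2006.

28 April 2006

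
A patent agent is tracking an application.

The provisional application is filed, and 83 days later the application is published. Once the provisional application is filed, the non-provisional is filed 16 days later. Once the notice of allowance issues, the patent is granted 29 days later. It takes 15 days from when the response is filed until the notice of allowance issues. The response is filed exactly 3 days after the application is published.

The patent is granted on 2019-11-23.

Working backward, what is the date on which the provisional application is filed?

2019-07-16

The patent is granted: Nov 23, 2019.
The notice of allowance issues: Nov 23, 2019 − 29 days = Oct 25, 2019.
The response is filed: Oct 25, 2019 − 15 days = Oct 10, 2019.
The application is published: Oct 10, 2019 − 3 days = Oct 7, 2019.
The provisional application is filed: Oct 7, 2019 − 83 days = Jul 16, 2019.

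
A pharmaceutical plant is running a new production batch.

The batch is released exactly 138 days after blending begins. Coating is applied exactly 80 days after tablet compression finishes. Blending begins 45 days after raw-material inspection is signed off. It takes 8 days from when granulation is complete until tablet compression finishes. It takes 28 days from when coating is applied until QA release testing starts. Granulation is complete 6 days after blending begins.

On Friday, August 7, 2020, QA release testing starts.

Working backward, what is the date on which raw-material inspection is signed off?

Saturday, February 22, 2020

QA release testing starts: Aug 7, 2020.
Coating is applied: Aug 7, 2020 − 28 days = Jul 10, 2020.
Tablet compression finishes: Jul 10, 2020 − 80 days = Apr 21, 2020.
Granulation is complete: Apr 21, 2020 − 8 days = Apr 13, 2020.
Blending begins: Apr 13, 2020 − 6 days = Apr 7, 2020.
Raw-material inspection is signed off: Apr 7, 2020 − 45 days = Feb 22, 2020.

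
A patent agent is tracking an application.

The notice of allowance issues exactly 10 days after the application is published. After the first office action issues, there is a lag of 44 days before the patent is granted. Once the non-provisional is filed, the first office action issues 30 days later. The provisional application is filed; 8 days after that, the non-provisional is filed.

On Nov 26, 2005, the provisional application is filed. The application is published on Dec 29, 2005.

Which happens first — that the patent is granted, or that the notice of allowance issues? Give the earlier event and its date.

The notice of allowance issues — Jan 8, 2006

The provisional application is filed: Nov 26, 2005.
The non-provisional is filed: Nov 26, 2005 + 8 days = Dec 4, 2005.
The first office action issues: Dec 4, 2005 + 30 days = Jan 3, 2006.
The patent is granted: Jan 3, 2006 + 44 days = Feb 16, 2006.
The application is published: Dec 29, 2005.
The notice of allowance issues: Dec 29, 2005 + 10 days = Jan 8, 2006.
Comparing: the patent is granted on Feb 16, 2006 vs the notice of allowance issues on Jan 8, 2006. Earlier: the notice of allowance issues.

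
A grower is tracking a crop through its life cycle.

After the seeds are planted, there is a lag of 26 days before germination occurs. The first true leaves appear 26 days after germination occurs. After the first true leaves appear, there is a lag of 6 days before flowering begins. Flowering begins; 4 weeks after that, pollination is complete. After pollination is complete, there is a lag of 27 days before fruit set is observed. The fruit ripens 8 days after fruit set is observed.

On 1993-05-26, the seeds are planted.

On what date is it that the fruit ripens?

1993-09-24

The seeds are planted: May 26, 1993.
Germination occurs: May 26, 1993 + 26 days = Jun 21, 1993.
The first true leaves appear: Jun 21, 1993 + 26 days = Jul 17, 1993.
Flowering begins: Jul 17, 1993 + 6 days = Jul 23, 1993.
Pollination is complete: Jul 23, 1993 + 4 weeks = Aug 20, 1993.
Fruit set is observed: Aug 20, 1993 + 27 days = Sep 16, 1993.
The fruit ripens: Sep 16, 1993 + 8 days = Sep 24, 1993.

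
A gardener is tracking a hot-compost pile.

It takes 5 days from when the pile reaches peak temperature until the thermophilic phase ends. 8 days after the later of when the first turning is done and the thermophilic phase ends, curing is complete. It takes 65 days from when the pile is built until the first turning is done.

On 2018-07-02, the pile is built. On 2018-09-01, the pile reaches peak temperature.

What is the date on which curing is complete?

2018-09-14

The pile is built: Jul 2, 2018.
The first turning is done: Jul 2, 2018 + 65 days = Sep 5, 2018.
The pile reaches peak temperature: Sep 1, 2018.
The thermophilic phase ends: Sep 1, 2018 + 5 days = Sep 6, 2018.
Both prerequisites met — the first turning is done (Sep 5, 2018), the thermophilic phase ends (Sep 6, 2018); the later is Sep 6, 2018.
Curing is complete: Sep 6, 2018 + 8 days = Sep 14, 2018.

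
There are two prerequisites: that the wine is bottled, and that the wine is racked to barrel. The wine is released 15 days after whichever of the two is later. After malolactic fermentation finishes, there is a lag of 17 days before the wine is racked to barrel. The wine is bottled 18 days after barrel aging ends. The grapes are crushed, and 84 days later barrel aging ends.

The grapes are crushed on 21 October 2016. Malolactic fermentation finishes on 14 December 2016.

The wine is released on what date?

The grapes are crushed: Oct 21, 2016.
Barrel aging ends: Oct 21, 2016 + 84 days = Jan 13, 2017.
The wine is bottled: Jan 13, 2017 + 18 days = Jan 31, 2017.
Malolactic fermentation finishes: Dec 14, 2016.
The wine is racked to barrel: Dec 14, 2016 + 17 days = Dec 31, 2016.
Both prerequisites met — the wine is bottled (Jan 31, 2017), the wine is racked to barrel (Dec 31, 2016); the later is Jan 31, 2017.
The wine is released: Jan 31, 2017 + 15 days = Feb 15, 2017.

15 February 2017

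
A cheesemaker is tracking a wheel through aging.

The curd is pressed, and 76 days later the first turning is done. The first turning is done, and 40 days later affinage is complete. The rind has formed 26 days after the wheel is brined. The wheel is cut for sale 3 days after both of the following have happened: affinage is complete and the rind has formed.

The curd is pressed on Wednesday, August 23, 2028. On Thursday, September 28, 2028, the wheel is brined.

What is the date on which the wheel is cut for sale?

The curd is pressed: Aug 23, 2028.
The first turning is done: Aug 23, 2028 + 76 days = Nov 7, 2028.
Affinage is complete: Nov 7, 2028 + 40 days = Dec 17, 2028.
The wheel is brined: Sep 28, 2028.
The rind has formed: Sep 28, 2028 + 26 days = Oct 24, 2028.
Both prerequisites met — affinage is complete (Dec 17, 2028), the rind has formed (Oct 24, 2028); the later is Dec 17, 2028.
The wheel is cut for sale: Dec 17, 2028 + 3 days = Dec 20, 2028.

Wednesday, December 20, 2028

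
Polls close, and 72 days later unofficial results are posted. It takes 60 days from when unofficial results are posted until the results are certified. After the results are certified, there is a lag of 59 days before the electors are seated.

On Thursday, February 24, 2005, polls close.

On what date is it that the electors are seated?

Polls close: Feb 24, 2005.
Unofficial results are posted: Feb 24, 2005 + 72 days = May 7, 2005.
The results are certified: May 7, 2005 + 60 days = Jul 6, 2005.
The electors are seated: Jul 6, 2005 + 59 days = Sep 3, 2005.

Saturday, September 3, 2005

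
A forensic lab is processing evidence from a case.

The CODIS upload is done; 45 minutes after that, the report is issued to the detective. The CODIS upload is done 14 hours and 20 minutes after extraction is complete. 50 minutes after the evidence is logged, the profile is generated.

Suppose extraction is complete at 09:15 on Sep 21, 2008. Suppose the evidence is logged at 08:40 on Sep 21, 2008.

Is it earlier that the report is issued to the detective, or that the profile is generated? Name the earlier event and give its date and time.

The profile is generated — 09:30 on Sep 21, 2008

Extraction is complete: 09:15 Sep 21, 2008.
The CODIS upload is done: 09:15 Sep 21, 2008 + 14h20m = 23:35 Sep 21, 2008.
The report is issued to the detective: 23:35 Sep 21, 2008 + 45m = 00:20 Sep 22, 2008.
The evidence is logged: 08:40 Sep 21, 2008.
The profile is generated: 08:40 Sep 21, 2008 + 50m = 09:30 Sep 21, 2008.
Comparing: the report is issued to the detective at 00:20 Sep 22, 2008 vs the profile is generated at 09:30 Sep 21, 2008. Earlier: the profile is generated.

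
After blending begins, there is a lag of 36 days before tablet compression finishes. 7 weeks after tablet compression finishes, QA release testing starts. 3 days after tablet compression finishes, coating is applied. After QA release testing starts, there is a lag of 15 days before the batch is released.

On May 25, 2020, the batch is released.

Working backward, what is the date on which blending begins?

The batch is released: May 25, 2020.
QA release testing starts: May 25, 2020 − 15 days = May 10, 2020.
Tablet compression finishes: May 10, 2020 − 7 weeks = Mar 22, 2020.
Blending begins: Mar 22, 2020 − 36 days = Feb 15, 2020.

February 15, 2020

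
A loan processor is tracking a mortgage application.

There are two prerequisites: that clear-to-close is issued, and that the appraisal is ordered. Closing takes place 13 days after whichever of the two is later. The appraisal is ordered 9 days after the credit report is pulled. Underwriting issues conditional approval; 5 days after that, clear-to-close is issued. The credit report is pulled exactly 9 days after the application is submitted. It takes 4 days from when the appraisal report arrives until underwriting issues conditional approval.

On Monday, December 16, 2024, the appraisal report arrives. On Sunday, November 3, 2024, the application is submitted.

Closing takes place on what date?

The appraisal report arrives: Dec 16, 2024.
Underwriting issues conditional approval: Dec 16, 2024 + 4 days = Dec 20, 2024.
Clear-to-close is issued: Dec 20, 2024 + 5 days = Dec 25, 2024.
The application is submitted: Nov 3, 2024.
The credit report is pulled: Nov 3, 2024 + 9 days = Nov 12, 2024.
The appraisal is ordered: Nov 12, 2024 + 9 days = Nov 21, 2024.
Both prerequisites met — clear-to-close is issued (Dec 25, 2024), the appraisal is ordered (Nov 21, 2024); the later is Dec 25, 2024.
Closing takes place: Dec 25, 2024 + 13 days = Jan 7, 2025.

Tuesday, January 7, 2025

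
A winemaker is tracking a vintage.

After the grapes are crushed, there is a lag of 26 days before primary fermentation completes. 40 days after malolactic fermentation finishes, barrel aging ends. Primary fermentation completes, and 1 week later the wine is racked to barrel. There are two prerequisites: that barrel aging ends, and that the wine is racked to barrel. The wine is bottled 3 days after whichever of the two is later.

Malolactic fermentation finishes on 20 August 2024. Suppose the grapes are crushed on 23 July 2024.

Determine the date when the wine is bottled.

Malolactic fermentation finishes: Aug 20, 2024.
Barrel aging ends: Aug 20, 2024 + 40 days = Sep 29, 2024.
The grapes are crushed: Jul 23, 2024.
Primary fermentation completes: Jul 23, 2024 + 26 days = Aug 18, 2024.
The wine is racked to barrel: Aug 18, 2024 + 1 week = Aug 25, 2024.
Both prerequisites met — barrel aging ends (Sep 29, 2024), the wine is racked to barrel (Aug 25, 2024); the later is Sep 29, 2024.
The wine is bottled: Sep 29, 2024 + 3 days = Oct 2, 2024.

2 October 2024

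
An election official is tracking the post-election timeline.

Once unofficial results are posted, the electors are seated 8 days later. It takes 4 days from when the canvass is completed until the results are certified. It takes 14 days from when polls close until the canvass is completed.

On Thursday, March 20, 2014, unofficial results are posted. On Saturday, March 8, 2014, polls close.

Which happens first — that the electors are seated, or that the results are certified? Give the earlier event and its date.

The results are certified — Wednesday, March 26, 2014

Unofficial results are posted: Mar 20, 2014.
The electors are seated: Mar 20, 2014 + 8 days = Mar 28, 2014.
Polls close: Mar 8, 2014.
The canvass is completed: Mar 8, 2014 + 14 days = Mar 22, 2014.
The results are certified: Mar 22, 2014 + 4 days = Mar 26, 2014.
Comparing: the electors are seated on Mar 28, 2014 vs the results are certified on Mar 26, 2014. Earlier: the results are certified.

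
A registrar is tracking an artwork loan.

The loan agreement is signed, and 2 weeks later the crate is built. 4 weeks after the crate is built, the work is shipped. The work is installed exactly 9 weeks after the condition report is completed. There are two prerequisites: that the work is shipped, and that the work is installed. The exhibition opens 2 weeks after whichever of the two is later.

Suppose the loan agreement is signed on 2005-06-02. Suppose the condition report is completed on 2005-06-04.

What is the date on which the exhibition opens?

The loan agreement is signed: Jun 2, 2005.
The crate is built: Jun 2, 2005 + 2 weeks = Jun 16, 2005.
The work is shipped: Jun 16, 2005 + 4 weeks = Jul 14, 2005.
The condition report is completed: Jun 4, 2005.
The work is installed: Jun 4, 2005 + 9 weeks = Aug 6, 2005.
Both prerequisites met — the work is shipped (Jul 14, 2005), the work is installed (Aug 6, 2005); the later is Aug 6, 2005.
The exhibition opens: Aug 6, 2005 + 2 weeks = Aug 20, 2005.

2005-08-20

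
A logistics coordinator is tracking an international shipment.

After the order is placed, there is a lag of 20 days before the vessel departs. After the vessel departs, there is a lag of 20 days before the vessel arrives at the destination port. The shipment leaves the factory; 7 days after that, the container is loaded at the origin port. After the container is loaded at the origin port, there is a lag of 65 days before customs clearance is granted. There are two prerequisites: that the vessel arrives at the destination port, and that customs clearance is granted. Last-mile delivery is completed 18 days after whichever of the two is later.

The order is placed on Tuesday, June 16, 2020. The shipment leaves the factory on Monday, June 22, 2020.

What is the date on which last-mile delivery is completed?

Sunday, September 20, 2020

The order is placed: Jun 16, 2020.
The vessel departs: Jun 16, 2020 + 20 days = Jul 6, 2020.
The vessel arrives at the destination port: Jul 6, 2020 + 20 days = Jul 26, 2020.
The shipment leaves the factory: Jun 22, 2020.
The container is loaded at the origin port: Jun 22, 2020 + 7 days = Jun 29, 2020.
Customs clearance is granted: Jun 29, 2020 + 65 days = Sep 2, 2020.
Both prerequisites met — the vessel arrives at the destination port (Jul 26, 2020), customs clearance is granted (Sep 2, 2020); the later is Sep 2, 2020.
Last-mile delivery is completed: Sep 2, 2020 + 18 days = Sep 20, 2020.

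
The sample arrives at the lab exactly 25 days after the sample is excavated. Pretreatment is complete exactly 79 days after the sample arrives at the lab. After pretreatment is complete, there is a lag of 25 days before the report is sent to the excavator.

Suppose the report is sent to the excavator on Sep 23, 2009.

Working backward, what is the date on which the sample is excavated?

May 17, 2009

The report is sent to the excavator: Sep 23, 2009.
Pretreatment is complete: Sep 23, 2009 − 25 days = Aug 29, 2009.
The sample arrives at the lab: Aug 29, 2009 − 79 days = Jun 11, 2009.
The sample is excavated: Jun 11, 2009 − 25 days = May 17, 2009.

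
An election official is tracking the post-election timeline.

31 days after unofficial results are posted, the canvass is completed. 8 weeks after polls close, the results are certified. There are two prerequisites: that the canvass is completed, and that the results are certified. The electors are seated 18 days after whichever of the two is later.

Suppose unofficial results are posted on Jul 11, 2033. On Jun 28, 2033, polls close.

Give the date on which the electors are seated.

Unofficial results are posted: Jul 11, 2033.
The canvass is completed: Jul 11, 2033 + 31 days = Aug 11, 2033.
Polls close: Jun 28, 2033.
The results are certified: Jun 28, 2033 + 8 weeks = Aug 23, 2033.
Both prerequisites met — the canvass is completed (Aug 11, 2033), the results are certified (Aug 23, 2033); the later is Aug 23, 2033.
The electors are seated: Aug 23, 2033 + 18 days = Sep 10, 2033.

Sep 10, 2033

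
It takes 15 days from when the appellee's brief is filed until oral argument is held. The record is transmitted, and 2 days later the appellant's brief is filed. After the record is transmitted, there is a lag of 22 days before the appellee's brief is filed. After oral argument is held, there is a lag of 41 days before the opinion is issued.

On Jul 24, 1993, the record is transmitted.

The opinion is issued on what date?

The record is transmitted: Jul 24, 1993.
The appellee's brief is filed: Jul 24, 1993 + 22 days = Aug 15, 1993.
Oral argument is held: Aug 15, 1993 + 15 days = Aug 30, 1993.
The opinion is issued: Aug 30, 1993 + 41 days = Oct 10, 1993.

Oct 10, 1993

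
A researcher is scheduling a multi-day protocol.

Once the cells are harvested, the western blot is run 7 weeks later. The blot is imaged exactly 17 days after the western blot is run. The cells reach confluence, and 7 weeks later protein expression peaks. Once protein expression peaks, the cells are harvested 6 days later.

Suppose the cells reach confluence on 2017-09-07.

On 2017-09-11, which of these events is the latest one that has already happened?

The cells reach confluence

The cells reach confluence: Sep 7, 2017.
Protein expression peaks: Sep 7, 2017 + 7 weeks = Oct 26, 2017.
The cells are harvested: Oct 26, 2017 + 6 days = Nov 1, 2017.
The western blot is run: Nov 1, 2017 + 7 weeks = Dec 20, 2017.
The blot is imaged: Dec 20, 2017 + 17 days = Jan 6, 2018.
Sep 11, 2017 falls between when the cells reach confluence (Sep 7, 2017) and when protein expression peaks (Oct 26, 2017).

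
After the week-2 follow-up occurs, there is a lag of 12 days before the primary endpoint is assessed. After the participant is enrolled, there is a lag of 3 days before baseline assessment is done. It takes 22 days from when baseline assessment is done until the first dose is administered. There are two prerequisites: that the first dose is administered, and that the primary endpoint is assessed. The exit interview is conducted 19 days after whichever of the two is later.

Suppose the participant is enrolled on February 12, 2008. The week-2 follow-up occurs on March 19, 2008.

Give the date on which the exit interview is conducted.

April 19, 2008

The participant is enrolled: Feb 12, 2008.
Baseline assessment is done: Feb 12, 2008 + 3 days = Feb 15, 2008.
The first dose is administered: Feb 15, 2008 + 22 days = Mar 8, 2008.
The week-2 follow-up occurs: Mar 19, 2008.
The primary endpoint is assessed: Mar 19, 2008 + 12 days = Mar 31, 2008.
Both prerequisites met — the first dose is administered (Mar 8, 2008), the primary endpoint is assessed (Mar 31, 2008); the later is Mar 31, 2008.
The exit interview is conducted: Mar 31, 2008 + 19 days = Apr 19, 2008.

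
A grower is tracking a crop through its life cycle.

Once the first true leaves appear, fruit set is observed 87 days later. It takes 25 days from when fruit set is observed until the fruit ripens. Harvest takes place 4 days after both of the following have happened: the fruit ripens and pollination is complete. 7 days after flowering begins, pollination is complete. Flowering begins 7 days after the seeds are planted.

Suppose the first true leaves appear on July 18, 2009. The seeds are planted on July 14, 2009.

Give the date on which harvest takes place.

The first true leaves appear: Jul 18, 2009.
Fruit set is observed: Jul 18, 2009 + 87 days = Oct 13, 2009.
The fruit ripens: Oct 13, 2009 + 25 days = Nov 7, 2009.
The seeds are planted: Jul 14, 2009.
Flowering begins: Jul 14, 2009 + 7 days = Jul 21, 2009.
Pollination is complete: Jul 21, 2009 + 7 days = Jul 28, 2009.
Both prerequisites met — the fruit ripens (Nov 7, 2009), pollination is complete (Jul 28, 2009); the later is Nov 7, 2009.
Harvest takes place: Nov 7, 2009 + 4 days = Nov 11, 2009.

November 11, 2009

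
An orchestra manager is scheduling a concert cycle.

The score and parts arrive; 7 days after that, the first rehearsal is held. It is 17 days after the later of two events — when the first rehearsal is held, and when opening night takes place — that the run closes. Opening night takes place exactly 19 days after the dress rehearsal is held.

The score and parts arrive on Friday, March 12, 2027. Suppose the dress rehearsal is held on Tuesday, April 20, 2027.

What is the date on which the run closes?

The score and parts arrive: Mar 12, 2027.
The first rehearsal is held: Mar 12, 2027 + 7 days = Mar 19, 2027.
The dress rehearsal is held: Apr 20, 2027.
Opening night takes place: Apr 20, 2027 + 19 days = May 9, 2027.
Both prerequisites met — the first rehearsal is held (Mar 19, 2027), opening night takes place (May 9, 2027); the later is May 9, 2027.
The run closes: May 9, 2027 + 17 days = May 26, 2027.

Wednesday, May 26, 2027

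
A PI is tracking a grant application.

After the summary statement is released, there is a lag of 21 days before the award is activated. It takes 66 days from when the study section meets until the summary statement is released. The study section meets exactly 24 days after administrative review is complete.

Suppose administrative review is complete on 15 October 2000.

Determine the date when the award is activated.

Administrative review is complete: Oct 15, 2000.
The study section meets: Oct 15, 2000 + 24 days = Nov 8, 2000.
The summary statement is released: Nov 8, 2000 + 66 days = Jan 13, 2001.
The award is activated: Jan 13, 2001 + 21 days = Feb 3, 2001.

3 February 2001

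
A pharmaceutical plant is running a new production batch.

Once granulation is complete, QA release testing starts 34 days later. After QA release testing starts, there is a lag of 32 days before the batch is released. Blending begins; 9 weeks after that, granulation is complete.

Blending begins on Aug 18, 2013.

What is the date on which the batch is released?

Blending begins: Aug 18, 2013.
Granulation is complete: Aug 18, 2013 + 9 weeks = Oct 20, 2013.
QA release testing starts: Oct 20, 2013 + 34 days = Nov 23, 2013.
The batch is released: Nov 23, 2013 + 32 days = Dec 25, 2013.

Dec 25, 2013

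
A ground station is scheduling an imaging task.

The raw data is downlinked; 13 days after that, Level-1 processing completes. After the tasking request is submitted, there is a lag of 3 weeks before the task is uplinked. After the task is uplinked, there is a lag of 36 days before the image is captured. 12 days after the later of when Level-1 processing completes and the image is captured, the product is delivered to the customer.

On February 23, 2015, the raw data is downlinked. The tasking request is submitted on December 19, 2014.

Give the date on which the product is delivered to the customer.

March 20, 2015

The raw data is downlinked: Feb 23, 2015.
Level-1 processing completes: Feb 23, 2015 + 13 days = Mar 8, 2015.
The tasking request is submitted: Dec 19, 2014.
The task is uplinked: Dec 19, 2014 + 3 weeks = Jan 9, 2015.
The image is captured: Jan 9, 2015 + 36 days = Feb 14, 2015.
Both prerequisites met — Level-1 processing completes (Mar 8, 2015), the image is captured (Feb 14, 2015); the later is Mar 8, 2015.
The product is delivered to the customer: Mar 8, 2015 + 12 days = Mar 20, 2015.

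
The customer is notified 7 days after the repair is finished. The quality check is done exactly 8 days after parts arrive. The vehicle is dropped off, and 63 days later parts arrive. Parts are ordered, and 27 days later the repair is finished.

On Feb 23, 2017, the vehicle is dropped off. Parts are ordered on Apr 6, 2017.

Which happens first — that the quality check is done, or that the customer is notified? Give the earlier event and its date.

The vehicle is dropped off: Feb 23, 2017.
Parts arrive: Feb 23, 2017 + 63 days = Apr 27, 2017.
The quality check is done: Apr 27, 2017 + 8 days = May 5, 2017.
Parts are ordered: Apr 6, 2017.
The repair is finished: Apr 6, 2017 + 27 days = May 3, 2017.
The customer is notified: May 3, 2017 + 7 days = May 10, 2017.
Comparing: the quality check is done on May 5, 2017 vs the customer is notified on May 10, 2017. Earlier: the quality check is done.

The quality check is done — May 5, 2017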